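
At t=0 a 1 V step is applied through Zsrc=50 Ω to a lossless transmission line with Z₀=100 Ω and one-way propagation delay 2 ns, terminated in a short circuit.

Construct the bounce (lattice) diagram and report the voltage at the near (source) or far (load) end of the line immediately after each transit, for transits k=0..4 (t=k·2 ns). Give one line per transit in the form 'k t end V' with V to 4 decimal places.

Γ_L=-1.000000, Γ_S=-0.333333; launch V₁=1·100/150=0.666667
k=0 src: V=0.6667
k=1 load: inc=0.666667, refl=0.666667·-1.000000=-0.6667; V=0.000000+0.666667+-0.666667=0.0000
k=2 src: inc=-0.666667, refl=-0.666667·-0.333333=0.2222; V=0.666667+-0.666667+0.222222=0.2222
k=3 load: inc=0.222222, refl=0.222222·-1.000000=-0.2222; V=0.000000+0.222222+-0.222222=0.0000
k=4 src: inc=-0.222222, refl=-0.222222·-0.333333=0.0741; V=0.222222+-0.222222+0.074074=0.0741

0 0 source 0.6667
1 2 load 0.0000
2 4 source 0.2222
3 6 load 0.0000
4 8 source 0.0741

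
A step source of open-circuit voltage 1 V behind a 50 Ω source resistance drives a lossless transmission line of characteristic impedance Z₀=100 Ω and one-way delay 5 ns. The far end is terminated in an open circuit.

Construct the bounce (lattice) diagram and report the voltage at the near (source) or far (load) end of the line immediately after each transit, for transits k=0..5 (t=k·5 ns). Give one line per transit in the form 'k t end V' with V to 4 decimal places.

Γ_L=1.000000, Γ_S=-0.333333; launch V₁=1·100/150=0.666667
k=0 src: V=0.6667
k=1 load: inc=0.666667, refl=0.666667·1.000000=0.6667; V=0.000000+0.666667+0.666667=1.3333
k=2 src: inc=0.666667, refl=0.666667·-0.333333=-0.2222; V=0.666667+0.666667+-0.222222=1.1111
k=3 load: inc=-0.222222, refl=-0.222222·1.000000=-0.2222; V=1.333333+-0.222222+-0.222222=0.8889
k=4 src: inc=-0.222222, refl=-0.222222·-0.333333=0.0741; V=1.111111+-0.222222+0.074074=0.9630
k=5 load: inc=0.074074, refl=0.074074·1.000000=0.0741; V=0.888889+0.074074+0.074074=1.0370

0 0 source 0.6667
1 5 load 1.3333
2 10 source 1.1111
3 15 load 0.8889
4 20 source 0.9630
5 25 load 1.0370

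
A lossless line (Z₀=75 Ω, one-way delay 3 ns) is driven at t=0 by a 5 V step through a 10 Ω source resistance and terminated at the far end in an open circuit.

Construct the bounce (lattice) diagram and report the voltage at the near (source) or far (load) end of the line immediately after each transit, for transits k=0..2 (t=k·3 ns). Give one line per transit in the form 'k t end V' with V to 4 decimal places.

0 0 source 4.4118
1 3 load 8.8235
2 6 source 5.4498

Γ_L=1.000000, Γ_S=-0.764706; launch V₁=5·75/85=4.411765
k=0 src: V=4.4118
k=1 load: inc=4.411765, refl=4.411765·1.000000=4.4118; V=0.000000+4.411765+4.411765=8.8235
k=2 src: inc=4.411765, refl=4.411765·-0.764706=-3.3737; V=4.411765+4.411765+-3.373702=5.4498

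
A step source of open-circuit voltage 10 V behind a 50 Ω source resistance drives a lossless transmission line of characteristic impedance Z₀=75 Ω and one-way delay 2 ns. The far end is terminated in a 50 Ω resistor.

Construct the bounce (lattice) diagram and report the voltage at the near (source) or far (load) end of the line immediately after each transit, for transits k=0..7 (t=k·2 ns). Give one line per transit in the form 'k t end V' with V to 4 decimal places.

Γ_L=-0.200000, Γ_S=-0.200000; launch V₁=10·75/125=6.000000
k=0 src: V=6.0000
k=1 load: inc=6.000000, refl=6.000000·-0.200000=-1.2000; V=0.000000+6.000000+-1.200000=4.8000
k=2 src: inc=-1.200000, refl=-1.200000·-0.200000=0.2400; V=6.000000+-1.200000+0.240000=5.0400
k=3 load: inc=0.240000, refl=0.240000·-0.200000=-0.0480; V=4.800000+0.240000+-0.048000=4.9920
k=4 src: inc=-0.048000, refl=-0.048000·-0.200000=0.0096; V=5.040000+-0.048000+0.009600=5.0016
k=5 load: inc=0.009600, refl=0.009600·-0.200000=-0.0019; V=4.992000+0.009600+-0.001920=4.9997
k=6 src: inc=-0.001920, refl=-0.001920·-0.200000=0.0004; V=5.001600+-0.001920+0.000384=5.0001
k=7 load: inc=0.000384, refl=0.000384·-0.200000=-0.0001; V=4.999680+0.000384+-0.000077=5.0000

0 0 source 6.0000
1 2 load 4.8000
2 4 source 5.0400
3 6 load 4.9920
4 8 source 5.0016
5 10 load 4.9997
6 12 source 5.0001
7 14 load 5.0000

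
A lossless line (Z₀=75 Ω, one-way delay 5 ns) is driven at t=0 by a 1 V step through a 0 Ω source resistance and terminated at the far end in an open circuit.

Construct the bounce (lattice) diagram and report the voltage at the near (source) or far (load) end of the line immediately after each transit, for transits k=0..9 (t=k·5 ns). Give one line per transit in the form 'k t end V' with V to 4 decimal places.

Γ_L=1.000000, Γ_S=-1.000000; launch V₁=1·75/75=1.000000
k=0 src: V=1.0000
k=1 load: inc=1.000000, refl=1.000000·1.000000=1.0000; V=0.000000+1.000000+1.000000=2.0000
k=2 src: inc=1.000000, refl=1.000000·-1.000000=-1.0000; V=1.000000+1.000000+-1.000000=1.0000
k=3 load: inc=-1.000000, refl=-1.000000·1.000000=-1.0000; V=2.000000+-1.000000+-1.000000=0.0000
k=4 src: inc=-1.000000, refl=-1.000000·-1.000000=1.0000; V=1.000000+-1.000000+1.000000=1.0000
k=5 load: inc=1.000000, refl=1.000000·1.000000=1.0000; V=0.000000+1.000000+1.000000=2.0000
k=6 src: inc=1.000000, refl=1.000000·-1.000000=-1.0000; V=1.000000+1.000000+-1.000000=1.0000
k=7 load: inc=-1.000000, refl=-1.000000·1.000000=-1.0000; V=2.000000+-1.000000+-1.000000=0.0000
k=8 src: inc=-1.000000, refl=-1.000000·-1.000000=1.0000; V=1.000000+-1.000000+1.000000=1.0000
k=9 load: inc=1.000000, refl=1.000000·1.000000=1.0000; V=0.000000+1.000000+1.000000=2.0000

0 0 source 1.0000
1 5 load 2.0000
2 10 source 1.0000
3 15 load 0.0000
4 20 source 1.0000
5 25 load 2.0000
6 30 source 1.0000
7 35 load 0.0000
8 40 source 1.0000
9 45 load 2.0000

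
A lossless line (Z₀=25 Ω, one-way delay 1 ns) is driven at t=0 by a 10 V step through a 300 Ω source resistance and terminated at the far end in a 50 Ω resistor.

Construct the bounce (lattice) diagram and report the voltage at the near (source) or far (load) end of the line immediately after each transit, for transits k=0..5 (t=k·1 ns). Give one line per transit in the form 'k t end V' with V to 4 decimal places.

0 0 source 0.7692
1 1 load 1.0256
2 2 source 1.2426
3 3 load 1.3149
4 4 source 1.3761
5 5 load 1.3965

Γ_L=0.333333, Γ_S=0.846154; launch V₁=10·25/325=0.769231
k=0 src: V=0.7692
k=1 load: inc=0.769231, refl=0.769231·0.333333=0.2564; V=0.000000+0.769231+0.256410=1.0256
k=2 src: inc=0.256410, refl=0.256410·0.846154=0.2170; V=0.769231+0.256410+0.216963=1.2426
k=3 load: inc=0.216963, refl=0.216963·0.333333=0.0723; V=1.025641+0.216963+0.072321=1.3149
k=4 src: inc=0.072321, refl=0.072321·0.846154=0.0612; V=1.242604+0.072321+0.061195=1.3761
k=5 load: inc=0.061195, refl=0.061195·0.333333=0.0204; V=1.314924+0.061195+0.020398=1.3965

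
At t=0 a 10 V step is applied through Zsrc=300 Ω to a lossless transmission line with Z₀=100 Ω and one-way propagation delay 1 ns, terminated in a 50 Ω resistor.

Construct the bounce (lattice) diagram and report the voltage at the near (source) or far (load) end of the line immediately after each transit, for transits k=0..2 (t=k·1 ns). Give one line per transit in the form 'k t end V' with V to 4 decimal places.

0 0 source 2.5000
1 1 load 1.6667
2 2 source 1.2500

Γ_L=-0.333333, Γ_S=0.500000; launch V₁=10·100/400=2.500000
k=0 src: V=2.5000
k=1 load: inc=2.500000, refl=2.500000·-0.333333=-0.8333; V=0.000000+2.500000+-0.833333=1.6667
k=2 src: inc=-0.833333, refl=-0.833333·0.500000=-0.4167; V=2.500000+-0.833333+-0.416667=1.2500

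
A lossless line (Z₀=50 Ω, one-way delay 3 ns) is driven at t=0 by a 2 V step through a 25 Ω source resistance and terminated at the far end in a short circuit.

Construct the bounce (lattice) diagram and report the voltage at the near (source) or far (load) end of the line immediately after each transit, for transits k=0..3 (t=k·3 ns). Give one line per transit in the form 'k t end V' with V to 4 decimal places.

0 0 source 1.3333
1 3 load 0.0000
2 6 source 0.4444
3 9 load 0.0000

Γ_L=-1.000000, Γ_S=-0.333333; launch V₁=2·50/75=1.333333
k=0 src: V=1.3333
k=1 load: inc=1.333333, refl=1.333333·-1.000000=-1.3333; V=0.000000+1.333333+-1.333333=0.0000
k=2 src: inc=-1.333333, refl=-1.333333·-0.333333=0.4444; V=1.333333+-1.333333+0.444444=0.4444
k=3 load: inc=0.444444, refl=0.444444·-1.000000=-0.4444; V=0.000000+0.444444+-0.444444=0.0000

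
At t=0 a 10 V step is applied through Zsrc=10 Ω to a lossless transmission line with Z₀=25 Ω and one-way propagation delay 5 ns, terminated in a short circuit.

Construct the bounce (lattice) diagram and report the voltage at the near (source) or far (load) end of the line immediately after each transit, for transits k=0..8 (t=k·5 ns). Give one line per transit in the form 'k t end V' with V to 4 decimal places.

Γ_L=-1.000000, Γ_S=-0.428571; launch V₁=10·25/35=7.142857
k=0 src: V=7.1429
k=1 load: inc=7.142857, refl=7.142857·-1.000000=-7.1429; V=0.000000+7.142857+-7.142857=0.0000
k=2 src: inc=-7.142857, refl=-7.142857·-0.428571=3.0612; V=7.142857+-7.142857+3.061224=3.0612
k=3 load: inc=3.061224, refl=3.061224·-1.000000=-3.0612; V=0.000000+3.061224+-3.061224=0.0000
k=4 src: inc=-3.061224, refl=-3.061224·-0.428571=1.3120; V=3.061224+-3.061224+1.311953=1.3120
k=5 load: inc=1.311953, refl=1.311953·-1.000000=-1.3120; V=0.000000+1.311953+-1.311953=0.0000
k=6 src: inc=-1.311953, refl=-1.311953·-0.428571=0.5623; V=1.311953+-1.311953+0.562266=0.5623
k=7 load: inc=0.562266, refl=0.562266·-1.000000=-0.5623; V=0.000000+0.562266+-0.562266=0.0000
k=8 src: inc=-0.562266, refl=-0.562266·-0.428571=0.2410; V=0.562266+-0.562266+0.240971=0.2410

0 0 source 7.1429
1 5 load 0.0000
2 10 source 3.0612
3 15 load 0.0000
4 20 source 1.3120
5 25 load 0.0000
6 30 source 0.5623
7 35 load 0.0000
8 40 source 0.2410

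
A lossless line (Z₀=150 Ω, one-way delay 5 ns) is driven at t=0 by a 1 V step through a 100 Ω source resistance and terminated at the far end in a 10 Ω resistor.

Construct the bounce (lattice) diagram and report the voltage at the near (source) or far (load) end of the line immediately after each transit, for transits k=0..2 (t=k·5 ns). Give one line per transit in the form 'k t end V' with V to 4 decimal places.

Γ_L=-0.875000, Γ_S=-0.200000; launch V₁=1·150/250=0.600000
k=0 src: V=0.6000
k=1 load: inc=0.600000, refl=0.600000·-0.875000=-0.5250; V=0.000000+0.600000+-0.525000=0.0750
k=2 src: inc=-0.525000, refl=-0.525000·-0.200000=0.1050; V=0.600000+-0.525000+0.105000=0.1800

0 0 source 0.6000
1 5 load 0.0750
2 10 source 0.1800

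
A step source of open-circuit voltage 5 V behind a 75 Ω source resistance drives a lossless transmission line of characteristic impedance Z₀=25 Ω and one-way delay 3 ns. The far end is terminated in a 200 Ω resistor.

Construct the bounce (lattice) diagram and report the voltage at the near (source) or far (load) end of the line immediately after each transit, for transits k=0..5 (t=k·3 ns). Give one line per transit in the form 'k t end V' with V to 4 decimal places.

0 0 source 1.2500
1 3 load 2.2222
2 6 source 2.7083
3 9 load 3.0864
4 12 source 3.2755
5 15 load 3.4225

Γ_L=0.777778, Γ_S=0.500000; launch V₁=5·25/100=1.250000
k=0 src: V=1.2500
k=1 load: inc=1.250000, refl=1.250000·0.777778=0.9722; V=0.000000+1.250000+0.972222=2.2222
k=2 src: inc=0.972222, refl=0.972222·0.500000=0.4861; V=1.250000+0.972222+0.486111=2.7083
k=3 load: inc=0.486111, refl=0.486111·0.777778=0.3781; V=2.222222+0.486111+0.378086=3.0864
k=4 src: inc=0.378086, refl=0.378086·0.500000=0.1890; V=2.708333+0.378086+0.189043=3.2755
k=5 load: inc=0.189043, refl=0.189043·0.777778=0.1470; V=3.086420+0.189043+0.147034=3.4225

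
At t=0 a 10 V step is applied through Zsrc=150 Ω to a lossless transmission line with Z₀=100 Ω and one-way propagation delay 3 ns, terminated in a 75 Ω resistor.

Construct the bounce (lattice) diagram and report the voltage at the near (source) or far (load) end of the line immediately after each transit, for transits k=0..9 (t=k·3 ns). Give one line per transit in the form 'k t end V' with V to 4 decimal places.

0 0 source 4.0000
1 3 load 3.4286
2 6 source 3.3143
3 9 load 3.3306
4 12 source 3.3339
5 15 load 3.3334
6 18 source 3.3333
7 21 load 3.3333
8 24 source 3.3333
9 27 load 3.3333

Γ_L=-0.142857, Γ_S=0.200000; launch V₁=10·100/250=4.000000
k=0 src: V=4.0000
k=1 load: inc=4.000000, refl=4.000000·-0.142857=-0.5714; V=0.000000+4.000000+-0.571429=3.4286
k=2 src: inc=-0.571429, refl=-0.571429·0.200000=-0.1143; V=4.000000+-0.571429+-0.114286=3.3143
k=3 load: inc=-0.114286, refl=-0.114286·-0.142857=0.0163; V=3.428571+-0.114286+0.016327=3.3306
k=4 src: inc=0.016327, refl=0.016327·0.200000=0.0033; V=3.314286+0.016327+0.003265=3.3339
k=5 load: inc=0.003265, refl=0.003265·-0.142857=-0.0005; V=3.330612+0.003265+-0.000466=3.3334
k=6 src: inc=-0.000466, refl=-0.000466·0.200000=-0.0001; V=3.333878+-0.000466+-0.000093=3.3333
k=7 load: inc=-0.000093, refl=-0.000093·-0.142857=0.0000; V=3.333411+-0.000093+0.000013=3.3333
k=8 src: inc=0.000013, refl=0.000013·0.200000=0.0000; V=3.333318+0.000013+0.000003=3.3333
k=9 load: inc=0.000003, refl=0.000003·-0.142857=-0.0000; V=3.333331+0.000003+-0.000000=3.3333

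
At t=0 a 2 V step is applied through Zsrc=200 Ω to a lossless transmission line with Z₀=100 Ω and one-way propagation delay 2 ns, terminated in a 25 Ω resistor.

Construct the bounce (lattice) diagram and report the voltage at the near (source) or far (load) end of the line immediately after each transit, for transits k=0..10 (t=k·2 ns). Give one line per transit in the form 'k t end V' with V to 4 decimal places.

Γ_L=-0.600000, Γ_S=0.333333; launch V₁=2·100/300=0.666667
k=0 src: V=0.6667
k=1 load: inc=0.666667, refl=0.666667·-0.600000=-0.4000; V=0.000000+0.666667+-0.400000=0.2667
k=2 src: inc=-0.400000, refl=-0.400000·0.333333=-0.1333; V=0.666667+-0.400000+-0.133333=0.1333
k=3 load: inc=-0.133333, refl=-0.133333·-0.600000=0.0800; V=0.266667+-0.133333+0.080000=0.2133
k=4 src: inc=0.080000, refl=0.080000·0.333333=0.0267; V=0.133333+0.080000+0.026667=0.2400
k=5 load: inc=0.026667, refl=0.026667·-0.600000=-0.0160; V=0.213333+0.026667+-0.016000=0.2240
k=6 src: inc=-0.016000, refl=-0.016000·0.333333=-0.0053; V=0.240000+-0.016000+-0.005333=0.2187
k=7 load: inc=-0.005333, refl=-0.005333·-0.600000=0.0032; V=0.224000+-0.005333+0.003200=0.2219
k=8 src: inc=0.003200, refl=0.003200·0.333333=0.0011; V=0.218667+0.003200+0.001067=0.2229
k=9 load: inc=0.001067, refl=0.001067·-0.600000=-0.0006; V=0.221867+0.001067+-0.000640=0.2223
k=10 src: inc=-0.000640, refl=-0.000640·0.333333=-0.0002; V=0.222933+-0.000640+-0.000213=0.2221

0 0 source 0.6667
1 2 load 0.2667
2 4 source 0.1333
3 6 load 0.2133
4 8 source 0.2400
5 10 load 0.2240
6 12 source 0.2187
7 14 load 0.2219
8 16 source 0.2229
9 18 load 0.2223
10 20 source 0.2221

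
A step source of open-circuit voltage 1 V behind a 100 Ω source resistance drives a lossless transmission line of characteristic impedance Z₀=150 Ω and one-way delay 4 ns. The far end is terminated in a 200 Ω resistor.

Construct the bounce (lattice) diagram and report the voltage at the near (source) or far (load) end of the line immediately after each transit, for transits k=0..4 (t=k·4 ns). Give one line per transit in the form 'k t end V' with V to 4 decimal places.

Γ_L=0.142857, Γ_S=-0.200000; launch V₁=1·150/250=0.600000
k=0 src: V=0.6000
k=1 load: inc=0.600000, refl=0.600000·0.142857=0.0857; V=0.000000+0.600000+0.085714=0.6857
k=2 src: inc=0.085714, refl=0.085714·-0.200000=-0.0171; V=0.600000+0.085714+-0.017143=0.6686
k=3 load: inc=-0.017143, refl=-0.017143·0.142857=-0.0024; V=0.685714+-0.017143+-0.002449=0.6661
k=4 src: inc=-0.002449, refl=-0.002449·-0.200000=0.0005; V=0.668571+-0.002449+0.000490=0.6666

0 0 source 0.6000
1 4 load 0.6857
2 8 source 0.6686
3 12 load 0.6661
4 16 source 0.6666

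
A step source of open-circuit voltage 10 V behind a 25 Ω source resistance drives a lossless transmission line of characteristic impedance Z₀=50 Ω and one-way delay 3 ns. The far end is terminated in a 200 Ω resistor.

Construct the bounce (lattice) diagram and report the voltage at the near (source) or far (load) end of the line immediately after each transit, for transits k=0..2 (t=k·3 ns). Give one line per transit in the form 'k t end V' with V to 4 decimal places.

Γ_L=0.600000, Γ_S=-0.333333; launch V₁=10·50/75=6.666667
k=0 src: V=6.6667
k=1 load: inc=6.666667, refl=6.666667·0.600000=4.0000; V=0.000000+6.666667+4.000000=10.6667
k=2 src: inc=4.000000, refl=4.000000·-0.333333=-1.3333; V=6.666667+4.000000+-1.333333=9.3333

0 0 source 6.6667
1 3 load 10.6667
2 6 source 9.3333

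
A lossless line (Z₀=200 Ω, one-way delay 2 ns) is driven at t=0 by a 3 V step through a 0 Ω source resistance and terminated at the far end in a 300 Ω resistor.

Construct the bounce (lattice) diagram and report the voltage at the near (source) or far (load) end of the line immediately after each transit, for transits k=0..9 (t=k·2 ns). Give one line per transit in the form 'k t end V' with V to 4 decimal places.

Γ_L=0.200000, Γ_S=-1.000000; launch V₁=3·200/200=3.000000
k=0 src: V=3.0000
k=1 load: inc=3.000000, refl=3.000000·0.200000=0.6000; V=0.000000+3.000000+0.600000=3.6000
k=2 src: inc=0.600000, refl=0.600000·-1.000000=-0.6000; V=3.000000+0.600000+-0.600000=3.0000
k=3 load: inc=-0.600000, refl=-0.600000·0.200000=-0.1200; V=3.600000+-0.600000+-0.120000=2.8800
k=4 src: inc=-0.120000, refl=-0.120000·-1.000000=0.1200; V=3.000000+-0.120000+0.120000=3.0000
k=5 load: inc=0.120000, refl=0.120000·0.200000=0.0240; V=2.880000+0.120000+0.024000=3.0240
k=6 src: inc=0.024000, refl=0.024000·-1.000000=-0.0240; V=3.000000+0.024000+-0.024000=3.0000
k=7 load: inc=-0.024000, refl=-0.024000·0.200000=-0.0048; V=3.024000+-0.024000+-0.004800=2.9952
k=8 src: inc=-0.004800, refl=-0.004800·-1.000000=0.0048; V=3.000000+-0.004800+0.004800=3.0000
k=9 load: inc=0.004800, refl=0.004800·0.200000=0.0010; V=2.995200+0.004800+0.000960=3.0010

0 0 source 3.0000
1 2 load 3.6000
2 4 source 3.0000
3 6 load 2.8800
4 8 source 3.0000
5 10 load 3.0240
6 12 source 3.0000
7 14 load 2.9952
8 16 source 3.0000
9 18 load 3.0010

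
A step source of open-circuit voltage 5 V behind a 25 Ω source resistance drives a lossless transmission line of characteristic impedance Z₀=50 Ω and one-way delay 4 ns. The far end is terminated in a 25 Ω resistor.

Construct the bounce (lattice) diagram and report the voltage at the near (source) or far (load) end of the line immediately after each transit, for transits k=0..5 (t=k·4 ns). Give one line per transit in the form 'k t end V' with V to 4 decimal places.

Γ_L=-0.333333, Γ_S=-0.333333; launch V₁=5·50/75=3.333333
k=0 src: V=3.3333
k=1 load: inc=3.333333, refl=3.333333·-0.333333=-1.1111; V=0.000000+3.333333+-1.111111=2.2222
k=2 src: inc=-1.111111, refl=-1.111111·-0.333333=0.3704; V=3.333333+-1.111111+0.370370=2.5926
k=3 load: inc=0.370370, refl=0.370370·-0.333333=-0.1235; V=2.222222+0.370370+-0.123457=2.4691
k=4 src: inc=-0.123457, refl=-0.123457·-0.333333=0.0412; V=2.592593+-0.123457+0.041152=2.5103
k=5 load: inc=0.041152, refl=0.041152·-0.333333=-0.0137; V=2.469136+0.041152+-0.013717=2.4966

0 0 source 3.3333
1 4 load 2.2222
2 8 source 2.5926
3 12 load 2.4691
4 16 source 2.5103
5 20 load 2.4966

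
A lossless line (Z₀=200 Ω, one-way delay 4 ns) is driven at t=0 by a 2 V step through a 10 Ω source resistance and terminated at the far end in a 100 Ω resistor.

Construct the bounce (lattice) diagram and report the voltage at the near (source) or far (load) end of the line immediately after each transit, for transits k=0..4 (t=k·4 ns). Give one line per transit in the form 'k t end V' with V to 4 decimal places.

Γ_L=-0.333333, Γ_S=-0.904762; launch V₁=2·200/210=1.904762
k=0 src: V=1.9048
k=1 load: inc=1.904762, refl=1.904762·-0.333333=-0.6349; V=0.000000+1.904762+-0.634921=1.2698
k=2 src: inc=-0.634921, refl=-0.634921·-0.904762=0.5745; V=1.904762+-0.634921+0.574452=1.8443
k=3 load: inc=0.574452, refl=0.574452·-0.333333=-0.1915; V=1.269841+0.574452+-0.191484=1.6528
k=4 src: inc=-0.191484, refl=-0.191484·-0.904762=0.1732; V=1.844293+-0.191484+0.173247=1.8261

0 0 source 1.9048
1 4 load 1.2698
2 8 source 1.8443
3 12 load 1.6528
4 16 source 1.8261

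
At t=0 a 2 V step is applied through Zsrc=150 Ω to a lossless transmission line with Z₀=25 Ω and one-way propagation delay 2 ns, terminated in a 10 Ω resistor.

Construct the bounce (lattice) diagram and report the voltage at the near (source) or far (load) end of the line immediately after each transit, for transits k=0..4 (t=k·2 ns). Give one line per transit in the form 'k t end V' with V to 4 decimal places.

Γ_L=-0.428571, Γ_S=0.714286; launch V₁=2·25/175=0.285714
k=0 src: V=0.2857
k=1 load: inc=0.285714, refl=0.285714·-0.428571=-0.1224; V=0.000000+0.285714+-0.122449=0.1633
k=2 src: inc=-0.122449, refl=-0.122449·0.714286=-0.0875; V=0.285714+-0.122449+-0.087464=0.0758
k=3 load: inc=-0.087464, refl=-0.087464·-0.428571=0.0375; V=0.163265+-0.087464+0.037484=0.1133
k=4 src: inc=0.037484, refl=0.037484·0.714286=0.0268; V=0.075802+0.037484+0.026775=0.1401

0 0 source 0.2857
1 2 load 0.1633
2 4 source 0.0758
3 6 load 0.1133
4 8 source 0.1401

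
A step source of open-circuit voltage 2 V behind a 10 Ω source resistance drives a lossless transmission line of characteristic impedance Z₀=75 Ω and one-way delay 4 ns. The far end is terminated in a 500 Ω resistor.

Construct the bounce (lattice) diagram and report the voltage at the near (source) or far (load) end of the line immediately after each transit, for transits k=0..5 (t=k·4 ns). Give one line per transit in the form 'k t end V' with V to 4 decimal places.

Γ_L=0.739130, Γ_S=-0.764706; launch V₁=2·75/85=1.764706
k=0 src: V=1.7647
k=1 load: inc=1.764706, refl=1.764706·0.739130=1.3043; V=0.000000+1.764706+1.304348=3.0691
k=2 src: inc=1.304348, refl=1.304348·-0.764706=-0.9974; V=1.764706+1.304348+-0.997442=2.0716
k=3 load: inc=-0.997442, refl=-0.997442·0.739130=-0.7372; V=3.069054+-0.997442+-0.737240=1.3344
k=4 src: inc=-0.737240, refl=-0.737240·-0.764706=0.5638; V=2.071611+-0.737240+0.563772=1.8981
k=5 load: inc=0.563772, refl=0.563772·0.739130=0.4167; V=1.334371+0.563772+0.416701=2.3148

0 0 source 1.7647
1 4 load 3.0691
2 8 source 2.0716
3 12 load 1.3344
4 16 source 1.8981
5 20 load 2.3148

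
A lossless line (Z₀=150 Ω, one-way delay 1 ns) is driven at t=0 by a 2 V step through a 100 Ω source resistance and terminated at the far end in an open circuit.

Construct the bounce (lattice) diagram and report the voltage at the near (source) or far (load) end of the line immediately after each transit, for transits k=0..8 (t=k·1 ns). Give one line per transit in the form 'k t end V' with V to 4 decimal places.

0 0 source 1.2000
1 1 load 2.4000
2 2 source 2.1600
3 3 load 1.9200
4 4 source 1.9680
5 5 load 2.0160
6 6 source 2.0064
7 7 load 1.9968
8 8 source 1.9987

Γ_L=1.000000, Γ_S=-0.200000; launch V₁=2·150/250=1.200000
k=0 src: V=1.2000
k=1 load: inc=1.200000, refl=1.200000·1.000000=1.2000; V=0.000000+1.200000+1.200000=2.4000
k=2 src: inc=1.200000, refl=1.200000·-0.200000=-0.2400; V=1.200000+1.200000+-0.240000=2.1600
k=3 load: inc=-0.240000, refl=-0.240000·1.000000=-0.2400; V=2.400000+-0.240000+-0.240000=1.9200
k=4 src: inc=-0.240000, refl=-0.240000·-0.200000=0.0480; V=2.160000+-0.240000+0.048000=1.9680
k=5 load: inc=0.048000, refl=0.048000·1.000000=0.0480; V=1.920000+0.048000+0.048000=2.0160
k=6 src: inc=0.048000, refl=0.048000·-0.200000=-0.0096; V=1.968000+0.048000+-0.009600=2.0064
k=7 load: inc=-0.009600, refl=-0.009600·1.000000=-0.0096; V=2.016000+-0.009600+-0.009600=1.9968
k=8 src: inc=-0.009600, refl=-0.009600·-0.200000=0.0019; V=2.006400+-0.009600+0.001920=1.9987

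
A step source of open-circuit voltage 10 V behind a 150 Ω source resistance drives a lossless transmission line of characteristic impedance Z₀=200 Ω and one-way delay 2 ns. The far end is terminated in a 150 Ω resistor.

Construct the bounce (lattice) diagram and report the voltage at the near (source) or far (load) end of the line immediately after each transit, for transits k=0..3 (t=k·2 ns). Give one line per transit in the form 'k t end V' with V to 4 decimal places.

Γ_L=-0.142857, Γ_S=-0.142857; launch V₁=10·200/350=5.714286
k=0 src: V=5.7143
k=1 load: inc=5.714286, refl=5.714286·-0.142857=-0.8163; V=0.000000+5.714286+-0.816327=4.8980
k=2 src: inc=-0.816327, refl=-0.816327·-0.142857=0.1166; V=5.714286+-0.816327+0.116618=5.0146
k=3 load: inc=0.116618, refl=0.116618·-0.142857=-0.0167; V=4.897959+0.116618+-0.016660=4.9979

0 0 source 5.7143
1 2 load 4.8980
2 4 source 5.0146
3 6 load 4.9979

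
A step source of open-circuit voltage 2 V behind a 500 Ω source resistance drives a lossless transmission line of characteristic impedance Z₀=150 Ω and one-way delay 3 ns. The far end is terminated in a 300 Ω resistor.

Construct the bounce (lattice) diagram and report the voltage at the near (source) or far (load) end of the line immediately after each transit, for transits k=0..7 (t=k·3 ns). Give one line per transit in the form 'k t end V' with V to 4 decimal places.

Γ_L=0.333333, Γ_S=0.538462; launch V₁=2·150/650=0.461538
k=0 src: V=0.4615
k=1 load: inc=0.461538, refl=0.461538·0.333333=0.1538; V=0.000000+0.461538+0.153846=0.6154
k=2 src: inc=0.153846, refl=0.153846·0.538462=0.0828; V=0.461538+0.153846+0.082840=0.6982
k=3 load: inc=0.082840, refl=0.082840·0.333333=0.0276; V=0.615385+0.082840+0.027613=0.7258
k=4 src: inc=0.027613, refl=0.027613·0.538462=0.0149; V=0.698225+0.027613+0.014869=0.7407
k=5 load: inc=0.014869, refl=0.014869·0.333333=0.0050; V=0.725838+0.014869+0.004956=0.7457
k=6 src: inc=0.004956, refl=0.004956·0.538462=0.0027; V=0.740707+0.004956+0.002669=0.7483
k=7 load: inc=0.002669, refl=0.002669·0.333333=0.0009; V=0.745663+0.002669+0.000890=0.7492

0 0 source 0.4615
1 3 load 0.6154
2 6 source 0.6982
3 9 load 0.7258
4 12 source 0.7407
5 15 load 0.7457
6 18 source 0.7483
7 21 load 0.7492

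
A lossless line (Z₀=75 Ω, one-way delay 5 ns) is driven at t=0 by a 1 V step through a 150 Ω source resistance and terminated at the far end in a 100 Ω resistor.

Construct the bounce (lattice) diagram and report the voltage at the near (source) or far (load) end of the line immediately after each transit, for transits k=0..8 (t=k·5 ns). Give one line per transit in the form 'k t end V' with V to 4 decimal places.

0 0 source 0.3333
1 5 load 0.3810
2 10 source 0.3968
3 15 load 0.3991
4 20 source 0.3998
5 25 load 0.4000
6 30 source 0.4000
7 35 load 0.4000
8 40 source 0.4000

Γ_L=0.142857, Γ_S=0.333333; launch V₁=1·75/225=0.333333
k=0 src: V=0.3333
k=1 load: inc=0.333333, refl=0.333333·0.142857=0.0476; V=0.000000+0.333333+0.047619=0.3810
k=2 src: inc=0.047619, refl=0.047619·0.333333=0.0159; V=0.333333+0.047619+0.015873=0.3968
k=3 load: inc=0.015873, refl=0.015873·0.142857=0.0023; V=0.380952+0.015873+0.002268=0.3991
k=4 src: inc=0.002268, refl=0.002268·0.333333=0.0008; V=0.396825+0.002268+0.000756=0.3998
k=5 load: inc=0.000756, refl=0.000756·0.142857=0.0001; V=0.399093+0.000756+0.000108=0.4000
k=6 src: inc=0.000108, refl=0.000108·0.333333=0.0000; V=0.399849+0.000108+0.000036=0.4000
k=7 load: inc=0.000036, refl=0.000036·0.142857=0.0000; V=0.399957+0.000036+0.000005=0.4000
k=8 src: inc=0.000005, refl=0.000005·0.333333=0.0000; V=0.399993+0.000005+0.000002=0.4000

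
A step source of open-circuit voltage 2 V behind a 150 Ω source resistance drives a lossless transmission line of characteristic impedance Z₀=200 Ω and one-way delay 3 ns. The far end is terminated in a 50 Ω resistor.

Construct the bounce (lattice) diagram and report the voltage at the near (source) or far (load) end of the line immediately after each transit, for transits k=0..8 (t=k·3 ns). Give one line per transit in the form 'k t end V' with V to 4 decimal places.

0 0 source 1.1429
1 3 load 0.4571
2 6 source 0.5551
3 9 load 0.4963
4 12 source 0.5047
5 15 load 0.4997
6 18 source 0.5004
7 21 load 0.5000
8 24 source 0.5000

Γ_L=-0.600000, Γ_S=-0.142857; launch V₁=2·200/350=1.142857
k=0 src: V=1.1429
k=1 load: inc=1.142857, refl=1.142857·-0.600000=-0.6857; V=0.000000+1.142857+-0.685714=0.4571
k=2 src: inc=-0.685714, refl=-0.685714·-0.142857=0.0980; V=1.142857+-0.685714+0.097959=0.5551
k=3 load: inc=0.097959, refl=0.097959·-0.600000=-0.0588; V=0.457143+0.097959+-0.058776=0.4963
k=4 src: inc=-0.058776, refl=-0.058776·-0.142857=0.0084; V=0.555102+-0.058776+0.008397=0.5047
k=5 load: inc=0.008397, refl=0.008397·-0.600000=-0.0050; V=0.496327+0.008397+-0.005038=0.4997
k=6 src: inc=-0.005038, refl=-0.005038·-0.142857=0.0007; V=0.504723+-0.005038+0.000720=0.5004
k=7 load: inc=0.000720, refl=0.000720·-0.600000=-0.0004; V=0.499685+0.000720+-0.000432=0.5000
k=8 src: inc=-0.000432, refl=-0.000432·-0.142857=0.0001; V=0.500405+-0.000432+0.000062=0.5000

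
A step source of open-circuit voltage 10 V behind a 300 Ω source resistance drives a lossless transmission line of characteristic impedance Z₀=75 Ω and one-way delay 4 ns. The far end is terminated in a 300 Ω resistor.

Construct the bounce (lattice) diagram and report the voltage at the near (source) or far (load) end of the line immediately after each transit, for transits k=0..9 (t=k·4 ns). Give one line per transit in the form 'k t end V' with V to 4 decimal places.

0 0 source 2.0000
1 4 load 3.2000
2 8 source 3.9200
3 12 load 4.3520
4 16 source 4.6112
5 20 load 4.7667
6 24 source 4.8600
7 28 load 4.9160
8 32 source 4.9496
9 36 load 4.9698

Γ_L=0.600000, Γ_S=0.600000; launch V₁=10·75/375=2.000000
k=0 src: V=2.0000
k=1 load: inc=2.000000, refl=2.000000·0.600000=1.2000; V=0.000000+2.000000+1.200000=3.2000
k=2 src: inc=1.200000, refl=1.200000·0.600000=0.7200; V=2.000000+1.200000+0.720000=3.9200
k=3 load: inc=0.720000, refl=0.720000·0.600000=0.4320; V=3.200000+0.720000+0.432000=4.3520
k=4 src: inc=0.432000, refl=0.432000·0.600000=0.2592; V=3.920000+0.432000+0.259200=4.6112
k=5 load: inc=0.259200, refl=0.259200·0.600000=0.1555; V=4.352000+0.259200+0.155520=4.7667
k=6 src: inc=0.155520, refl=0.155520·0.600000=0.0933; V=4.611200+0.155520+0.093312=4.8600
k=7 load: inc=0.093312, refl=0.093312·0.600000=0.0560; V=4.766720+0.093312+0.055987=4.9160
k=8 src: inc=0.055987, refl=0.055987·0.600000=0.0336; V=4.860032+0.055987+0.033592=4.9496
k=9 load: inc=0.033592, refl=0.033592·0.600000=0.0202; V=4.916019+0.033592+0.020155=4.9698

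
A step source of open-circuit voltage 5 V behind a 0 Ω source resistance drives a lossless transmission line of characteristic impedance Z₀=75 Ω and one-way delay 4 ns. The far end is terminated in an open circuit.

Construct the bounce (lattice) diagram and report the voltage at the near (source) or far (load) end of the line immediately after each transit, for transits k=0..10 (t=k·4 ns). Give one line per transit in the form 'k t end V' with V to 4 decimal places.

0 0 source 5.0000
1 4 load 10.0000
2 8 source 5.0000
3 12 load 0.0000
4 16 source 5.0000
5 20 load 10.0000
6 24 source 5.0000
7 28 load 0.0000
8 32 source 5.0000
9 36 load 10.0000
10 40 source 5.0000

Γ_L=1.000000, Γ_S=-1.000000; launch V₁=5·75/75=5.000000
k=0 src: V=5.0000
k=1 load: inc=5.000000, refl=5.000000·1.000000=5.0000; V=0.000000+5.000000+5.000000=10.0000
k=2 src: inc=5.000000, refl=5.000000·-1.000000=-5.0000; V=5.000000+5.000000+-5.000000=5.0000
k=3 load: inc=-5.000000, refl=-5.000000·1.000000=-5.0000; V=10.000000+-5.000000+-5.000000=0.0000
k=4 src: inc=-5.000000, refl=-5.000000·-1.000000=5.0000; V=5.000000+-5.000000+5.000000=5.0000
k=5 load: inc=5.000000, refl=5.000000·1.000000=5.0000; V=0.000000+5.000000+5.000000=10.0000
k=6 src: inc=5.000000, refl=5.000000·-1.000000=-5.0000; V=5.000000+5.000000+-5.000000=5.0000
k=7 load: inc=-5.000000, refl=-5.000000·1.000000=-5.0000; V=10.000000+-5.000000+-5.000000=0.0000
k=8 src: inc=-5.000000, refl=-5.000000·-1.000000=5.0000; V=5.000000+-5.000000+5.000000=5.0000
k=9 load: inc=5.000000, refl=5.000000·1.000000=5.0000; V=0.000000+5.000000+5.000000=10.0000
k=10 src: inc=5.000000, refl=5.000000·-1.000000=-5.0000; V=5.000000+5.000000+-5.000000=5.0000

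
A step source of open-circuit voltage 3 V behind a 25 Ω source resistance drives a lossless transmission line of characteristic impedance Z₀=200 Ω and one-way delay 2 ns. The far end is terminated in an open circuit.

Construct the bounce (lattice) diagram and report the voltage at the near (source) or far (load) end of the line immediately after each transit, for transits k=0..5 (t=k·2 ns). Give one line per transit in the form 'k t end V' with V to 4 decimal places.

0 0 source 2.6667
1 2 load 5.3333
2 4 source 3.2593
3 6 load 1.1852
4 8 source 2.7984
5 10 load 4.4115

Γ_L=1.000000, Γ_S=-0.777778; launch V₁=3·200/225=2.666667
k=0 src: V=2.6667
k=1 load: inc=2.666667, refl=2.666667·1.000000=2.6667; V=0.000000+2.666667+2.666667=5.3333
k=2 src: inc=2.666667, refl=2.666667·-0.777778=-2.0741; V=2.666667+2.666667+-2.074074=3.2593
k=3 load: inc=-2.074074, refl=-2.074074·1.000000=-2.0741; V=5.333333+-2.074074+-2.074074=1.1852
k=4 src: inc=-2.074074, refl=-2.074074·-0.777778=1.6132; V=3.259259+-2.074074+1.613169=2.7984
k=5 load: inc=1.613169, refl=1.613169·1.000000=1.6132; V=1.185185+1.613169+1.613169=4.4115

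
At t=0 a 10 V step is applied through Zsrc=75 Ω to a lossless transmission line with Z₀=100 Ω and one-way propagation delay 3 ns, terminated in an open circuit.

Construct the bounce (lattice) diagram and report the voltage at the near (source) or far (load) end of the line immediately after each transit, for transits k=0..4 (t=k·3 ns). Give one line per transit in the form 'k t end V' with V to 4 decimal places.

Γ_L=1.000000, Γ_S=-0.142857; launch V₁=10·100/175=5.714286
k=0 src: V=5.7143
k=1 load: inc=5.714286, refl=5.714286·1.000000=5.7143; V=0.000000+5.714286+5.714286=11.4286
k=2 src: inc=5.714286, refl=5.714286·-0.142857=-0.8163; V=5.714286+5.714286+-0.816327=10.6122
k=3 load: inc=-0.816327, refl=-0.816327·1.000000=-0.8163; V=11.428571+-0.816327+-0.816327=9.7959
k=4 src: inc=-0.816327, refl=-0.816327·-0.142857=0.1166; V=10.612245+-0.816327+0.116618=9.9125

0 0 source 5.7143
1 3 load 11.4286
2 6 source 10.6122
3 9 load 9.7959
4 12 source 9.9125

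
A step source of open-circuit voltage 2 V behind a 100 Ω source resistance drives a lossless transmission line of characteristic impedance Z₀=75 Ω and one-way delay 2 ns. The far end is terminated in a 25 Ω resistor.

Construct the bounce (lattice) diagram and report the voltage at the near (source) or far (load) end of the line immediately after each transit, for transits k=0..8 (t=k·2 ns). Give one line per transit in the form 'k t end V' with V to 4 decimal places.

0 0 source 0.8571
1 2 load 0.4286
2 4 source 0.3673
3 6 load 0.3980
4 8 source 0.4023
5 10 load 0.4001
6 12 source 0.3998
7 14 load 0.4000
8 16 source 0.4000

Γ_L=-0.500000, Γ_S=0.142857; launch V₁=2·75/175=0.857143
k=0 src: V=0.8571
k=1 load: inc=0.857143, refl=0.857143·-0.500000=-0.4286; V=0.000000+0.857143+-0.428571=0.4286
k=2 src: inc=-0.428571, refl=-0.428571·0.142857=-0.0612; V=0.857143+-0.428571+-0.061224=0.3673
k=3 load: inc=-0.061224, refl=-0.061224·-0.500000=0.0306; V=0.428571+-0.061224+0.030612=0.3980
k=4 src: inc=0.030612, refl=0.030612·0.142857=0.0044; V=0.367347+0.030612+0.004373=0.4023
k=5 load: inc=0.004373, refl=0.004373·-0.500000=-0.0022; V=0.397959+0.004373+-0.002187=0.4001
k=6 src: inc=-0.002187, refl=-0.002187·0.142857=-0.0003; V=0.402332+-0.002187+-0.000312=0.3998
k=7 load: inc=-0.000312, refl=-0.000312·-0.500000=0.0002; V=0.400146+-0.000312+0.000156=0.4000
k=8 src: inc=0.000156, refl=0.000156·0.142857=0.0000; V=0.399833+0.000156+0.000022=0.4000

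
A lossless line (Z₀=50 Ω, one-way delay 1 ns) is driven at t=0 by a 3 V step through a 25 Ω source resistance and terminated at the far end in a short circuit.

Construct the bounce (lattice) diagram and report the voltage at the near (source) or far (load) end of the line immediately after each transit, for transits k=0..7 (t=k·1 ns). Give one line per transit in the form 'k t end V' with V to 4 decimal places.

Γ_L=-1.000000, Γ_S=-0.333333; launch V₁=3·50/75=2.000000
k=0 src: V=2.0000
k=1 load: inc=2.000000, refl=2.000000·-1.000000=-2.0000; V=0.000000+2.000000+-2.000000=0.0000
k=2 src: inc=-2.000000, refl=-2.000000·-0.333333=0.6667; V=2.000000+-2.000000+0.666667=0.6667
k=3 load: inc=0.666667, refl=0.666667·-1.000000=-0.6667; V=0.000000+0.666667+-0.666667=0.0000
k=4 src: inc=-0.666667, refl=-0.666667·-0.333333=0.2222; V=0.666667+-0.666667+0.222222=0.2222
k=5 load: inc=0.222222, refl=0.222222·-1.000000=-0.2222; V=0.000000+0.222222+-0.222222=0.0000
k=6 src: inc=-0.222222, refl=-0.222222·-0.333333=0.0741; V=0.222222+-0.222222+0.074074=0.0741
k=7 load: inc=0.074074, refl=0.074074·-1.000000=-0.0741; V=0.000000+0.074074+-0.074074=0.0000

0 0 source 2.0000
1 1 load 0.0000
2 2 source 0.6667
3 3 load 0.0000
4 4 source 0.2222
5 5 load 0.0000
6 6 source 0.0741
7 7 load 0.0000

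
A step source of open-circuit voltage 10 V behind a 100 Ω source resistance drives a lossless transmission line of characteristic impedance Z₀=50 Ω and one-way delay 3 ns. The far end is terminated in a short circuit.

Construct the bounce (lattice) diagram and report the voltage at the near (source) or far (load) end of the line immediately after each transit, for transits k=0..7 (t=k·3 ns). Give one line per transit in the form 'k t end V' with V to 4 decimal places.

0 0 source 3.3333
1 3 load 0.0000
2 6 source -1.1111
3 9 load 0.0000
4 12 source 0.3704
5 15 load 0.0000
6 18 source -0.1235
7 21 load 0.0000

Γ_L=-1.000000, Γ_S=0.333333; launch V₁=10·50/150=3.333333
k=0 src: V=3.3333
k=1 load: inc=3.333333, refl=3.333333·-1.000000=-3.3333; V=0.000000+3.333333+-3.333333=0.0000
k=2 src: inc=-3.333333, refl=-3.333333·0.333333=-1.1111; V=3.333333+-3.333333+-1.111111=-1.1111
k=3 load: inc=-1.111111, refl=-1.111111·-1.000000=1.1111; V=0.000000+-1.111111+1.111111=0.0000
k=4 src: inc=1.111111, refl=1.111111·0.333333=0.3704; V=-1.111111+1.111111+0.370370=0.3704
k=5 load: inc=0.370370, refl=0.370370·-1.000000=-0.3704; V=0.000000+0.370370+-0.370370=0.0000
k=6 src: inc=-0.370370, refl=-0.370370·0.333333=-0.1235; V=0.370370+-0.370370+-0.123457=-0.1235
k=7 load: inc=-0.123457, refl=-0.123457·-1.000000=0.1235; V=0.000000+-0.123457+0.123457=0.0000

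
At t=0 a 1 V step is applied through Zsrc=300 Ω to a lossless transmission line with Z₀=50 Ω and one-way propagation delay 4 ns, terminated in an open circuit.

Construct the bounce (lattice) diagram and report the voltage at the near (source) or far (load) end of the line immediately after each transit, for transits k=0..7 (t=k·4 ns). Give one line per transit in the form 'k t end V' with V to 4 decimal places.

0 0 source 0.1429
1 4 load 0.2857
2 8 source 0.3878
3 12 load 0.4898
4 16 source 0.5627
5 20 load 0.6356
6 24 source 0.6876
7 28 load 0.7397

Γ_L=1.000000, Γ_S=0.714286; launch V₁=1·50/350=0.142857
k=0 src: V=0.1429
k=1 load: inc=0.142857, refl=0.142857·1.000000=0.1429; V=0.000000+0.142857+0.142857=0.2857
k=2 src: inc=0.142857, refl=0.142857·0.714286=0.1020; V=0.142857+0.142857+0.102041=0.3878
k=3 load: inc=0.102041, refl=0.102041·1.000000=0.1020; V=0.285714+0.102041+0.102041=0.4898
k=4 src: inc=0.102041, refl=0.102041·0.714286=0.0729; V=0.387755+0.102041+0.072886=0.5627
k=5 load: inc=0.072886, refl=0.072886·1.000000=0.0729; V=0.489796+0.072886+0.072886=0.6356
k=6 src: inc=0.072886, refl=0.072886·0.714286=0.0521; V=0.562682+0.072886+0.052062=0.6876
k=7 load: inc=0.052062, refl=0.052062·1.000000=0.0521; V=0.635569+0.052062+0.052062=0.7397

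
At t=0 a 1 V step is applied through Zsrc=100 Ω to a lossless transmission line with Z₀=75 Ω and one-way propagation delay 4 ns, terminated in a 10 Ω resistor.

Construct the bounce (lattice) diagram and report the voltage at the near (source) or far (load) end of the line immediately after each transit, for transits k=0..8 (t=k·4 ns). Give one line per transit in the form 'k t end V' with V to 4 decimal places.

Γ_L=-0.764706, Γ_S=0.142857; launch V₁=1·75/175=0.428571
k=0 src: V=0.4286
k=1 load: inc=0.428571, refl=0.428571·-0.764706=-0.3277; V=0.000000+0.428571+-0.327731=0.1008
k=2 src: inc=-0.327731, refl=-0.327731·0.142857=-0.0468; V=0.428571+-0.327731+-0.046819=0.0540
k=3 load: inc=-0.046819, refl=-0.046819·-0.764706=0.0358; V=0.100840+-0.046819+0.035803=0.0898
k=4 src: inc=0.035803, refl=0.035803·0.142857=0.0051; V=0.054022+0.035803+0.005115=0.0949
k=5 load: inc=0.005115, refl=0.005115·-0.764706=-0.0039; V=0.089824+0.005115+-0.003911=0.0910
k=6 src: inc=-0.003911, refl=-0.003911·0.142857=-0.0006; V=0.094939+-0.003911+-0.000559=0.0905
k=7 load: inc=-0.000559, refl=-0.000559·-0.764706=0.0004; V=0.091028+-0.000559+0.000427=0.0909
k=8 src: inc=0.000427, refl=0.000427·0.142857=0.0001; V=0.090469+0.000427+0.000061=0.0910

0 0 source 0.4286
1 4 load 0.1008
2 8 source 0.0540
3 12 load 0.0898
4 16 source 0.0949
5 20 load 0.0910
6 24 source 0.0905
7 28 load 0.0909
8 32 source 0.0910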